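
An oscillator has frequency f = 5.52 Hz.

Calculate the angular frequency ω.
ω = 2πf = 2π×5.52 = 34.68 rad/s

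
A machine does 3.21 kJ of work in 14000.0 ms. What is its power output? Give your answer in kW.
P = W/t = 3210 J / 14 s = 229.3 W = 0.2293 kW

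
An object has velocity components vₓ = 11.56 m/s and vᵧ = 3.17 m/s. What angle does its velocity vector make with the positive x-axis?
θ = arctan(vᵧ/vₓ) = arctan(3.17/11.56) = 15.33°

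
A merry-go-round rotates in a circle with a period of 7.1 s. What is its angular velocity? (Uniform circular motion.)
ω = 2π/T = 2π/7.1 = 0.885 rad/s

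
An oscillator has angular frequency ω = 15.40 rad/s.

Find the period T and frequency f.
T = 2π/ω = 2π/15.4 = 0.408 s; f = ω/2π = 2.451 Hz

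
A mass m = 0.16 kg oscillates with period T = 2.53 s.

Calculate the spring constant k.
T = 2π√(m/k) → k = m(2π/T)² = 0.16×(2π/2.53)² = 0.9868 N/m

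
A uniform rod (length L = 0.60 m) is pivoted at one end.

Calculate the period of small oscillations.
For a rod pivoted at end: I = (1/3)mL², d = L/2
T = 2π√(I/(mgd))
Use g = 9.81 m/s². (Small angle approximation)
I/m = (1/3)L² = 0.12 m²; d = L/2 = 0.3 m
T = 2π√(I/(mgd)) = 2π√(0.12/(9.81×0.3)) = 1.269 s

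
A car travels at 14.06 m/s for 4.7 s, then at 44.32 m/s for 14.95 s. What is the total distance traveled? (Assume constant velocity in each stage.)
d₁ = v₁t₁ = 14.06 × 4.7 = 66.082 m
d₂ = v₂t₂ = 44.32 × 14.95 = 662.584 m
d_total = 66.082 + 662.584 = 728.67 m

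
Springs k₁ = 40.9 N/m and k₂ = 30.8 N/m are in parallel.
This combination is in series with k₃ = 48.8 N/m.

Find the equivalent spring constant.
k₁₂ = k₁ + k₂ = 71.7 N/m (parallel)
1/k_eq = 1/k₁₂ + 1/k₃ → k_eq = 29.04 N/m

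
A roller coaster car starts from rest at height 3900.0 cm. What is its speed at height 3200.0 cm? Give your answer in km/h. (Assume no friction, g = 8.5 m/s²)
mgh₁ = ½mv₂² + mgh₂ → v₂ = √(2g(h₁−h₂)) = √(2×8.5×(39−32)) = 10.91 m/s = 39.27 km/h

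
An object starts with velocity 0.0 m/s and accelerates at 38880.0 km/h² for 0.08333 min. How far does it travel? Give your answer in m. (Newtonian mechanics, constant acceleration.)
d = v₀t + ½at² (with unit conversion) = 37.5 m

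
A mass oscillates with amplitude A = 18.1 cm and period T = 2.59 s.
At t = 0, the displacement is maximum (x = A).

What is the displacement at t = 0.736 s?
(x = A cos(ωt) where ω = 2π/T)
ω = 2π/T = 2π/2.59 = 2.426 rad/s
x = A cos(ωt) = 18.1×cos(2.426×0.736) = -3.856 cm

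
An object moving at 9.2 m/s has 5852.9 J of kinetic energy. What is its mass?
KE = ½mv² → m = 2KE/v² = 2×5852.9/9.2² = 138.3 kg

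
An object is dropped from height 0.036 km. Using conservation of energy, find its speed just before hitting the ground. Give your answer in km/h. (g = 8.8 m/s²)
mgh = ½mv² → v = √(2gh) = √(2×8.8×36) = 25.17 m/s = 90.62 km/h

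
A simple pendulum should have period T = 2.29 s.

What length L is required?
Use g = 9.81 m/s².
T = 2π√(L/g) → L = g(T/2π)² = 9.81×(2.29/2π)² = 1.303 m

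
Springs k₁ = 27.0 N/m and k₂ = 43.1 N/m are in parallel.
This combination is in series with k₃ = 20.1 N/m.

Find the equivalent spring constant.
k₁₂ = k₁ + k₂ = 70.1 N/m (parallel)
1/k_eq = 1/k₁₂ + 1/k₃ → k_eq = 15.62 N/m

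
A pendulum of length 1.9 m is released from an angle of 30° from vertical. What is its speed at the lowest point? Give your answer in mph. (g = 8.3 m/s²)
h = L(1 − cosθ) = 1.9×(1 − cos30°) = 0.2546 m
v = √(2gh) = √(2×8.3×0.2546) = 2.056 m/s = 4.598 mph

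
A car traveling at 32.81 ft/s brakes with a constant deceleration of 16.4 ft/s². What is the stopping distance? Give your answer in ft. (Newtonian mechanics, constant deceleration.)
d = v₀² / (2a) (with unit conversion) = 32.82 ft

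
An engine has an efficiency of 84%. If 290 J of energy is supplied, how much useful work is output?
W_out = η × W_in = 0.84 × 290 = 243.6 J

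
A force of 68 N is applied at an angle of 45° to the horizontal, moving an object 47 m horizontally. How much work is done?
W = Fd cosθ = 68×47×cos(45°) = 2259.9 J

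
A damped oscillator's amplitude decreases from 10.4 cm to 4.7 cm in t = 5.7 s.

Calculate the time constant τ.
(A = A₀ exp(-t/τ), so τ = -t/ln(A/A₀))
A/A₀ = 4.7/10.4 = 0.4519; ln(A/A₀) = -0.7942
τ = −t/ln(A/A₀) = −5.7/-0.7942 = 7.177 s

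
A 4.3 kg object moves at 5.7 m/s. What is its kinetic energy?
KE = ½mv² = ½×4.3×5.7² = 69.8535 J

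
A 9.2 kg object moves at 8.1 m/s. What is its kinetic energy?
KE = ½mv² = ½×9.2×8.1² = 301.806 J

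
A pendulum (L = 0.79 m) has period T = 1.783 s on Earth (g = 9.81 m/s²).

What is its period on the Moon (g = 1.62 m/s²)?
T = 2π√(L/g), so T_moon/T_earth = √(g_earth/g_moon)
T_moon = 2π√(0.79/1.62) = 4.388 s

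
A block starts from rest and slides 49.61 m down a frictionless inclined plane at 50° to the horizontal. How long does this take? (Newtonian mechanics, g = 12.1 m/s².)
a = g sin(θ) = 12.1 × sin(50°) = 9.27 m/s²
t = √(2d/a) = √(2 × 49.61 / 9.27) = 3.27 s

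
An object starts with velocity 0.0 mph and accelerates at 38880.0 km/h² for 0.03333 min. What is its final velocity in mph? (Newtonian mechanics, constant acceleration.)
v = v₀ + at (with unit conversion) = 13.42 mph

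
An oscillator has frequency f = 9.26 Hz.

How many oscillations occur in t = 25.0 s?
n = f×t = 9.26×25.0 = 231.5 oscillations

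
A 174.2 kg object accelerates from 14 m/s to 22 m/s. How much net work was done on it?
W_net = ΔKE = ½m(v₂² − v₁²) = ½×174.2×(22² − 14²) = 25084.8 J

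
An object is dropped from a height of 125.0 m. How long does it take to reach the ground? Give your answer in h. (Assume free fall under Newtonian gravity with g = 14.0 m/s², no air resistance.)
t = √(2h/g) (with unit conversion) = 0.001174 h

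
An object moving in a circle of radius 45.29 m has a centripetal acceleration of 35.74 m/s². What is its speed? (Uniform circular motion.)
v = √(a_c × r) = √(35.74 × 45.29) = 40.23 m/s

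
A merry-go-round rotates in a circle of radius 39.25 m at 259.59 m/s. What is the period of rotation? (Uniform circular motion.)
T = 2πr/v = 2π×39.25/259.59 = 0.95 s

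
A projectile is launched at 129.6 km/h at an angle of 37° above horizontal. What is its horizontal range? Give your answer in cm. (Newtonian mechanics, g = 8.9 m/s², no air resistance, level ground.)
R = v₀² sin(2θ) / g (with unit conversion) = 14000.0 cm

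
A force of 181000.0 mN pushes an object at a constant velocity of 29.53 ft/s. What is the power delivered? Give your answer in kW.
P = Fv = 181 N × 9.001 m/s = 1629 W = 1.629 kW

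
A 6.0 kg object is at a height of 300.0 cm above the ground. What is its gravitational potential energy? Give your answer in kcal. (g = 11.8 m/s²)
PE = mgh = 6 kg × 11.8 m/s² × 3 m = 212.4 J = 0.05076 kcal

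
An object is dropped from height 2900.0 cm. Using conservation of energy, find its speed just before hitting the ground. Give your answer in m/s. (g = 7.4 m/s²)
mgh = ½mv² → v = √(2gh) = √(2×7.4×29) = 20.72 m/s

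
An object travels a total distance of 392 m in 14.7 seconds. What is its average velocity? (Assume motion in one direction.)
v_avg = Δd / Δt = 392 / 14.7 = 26.67 m/s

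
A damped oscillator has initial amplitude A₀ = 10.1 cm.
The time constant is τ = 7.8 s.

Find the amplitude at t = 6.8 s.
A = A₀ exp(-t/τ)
A = A₀ exp(−t/τ) = 10.1×exp(−6.8/7.8) = 4.224 cm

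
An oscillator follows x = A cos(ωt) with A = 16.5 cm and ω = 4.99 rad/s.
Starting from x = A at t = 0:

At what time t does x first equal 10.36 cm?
cos(ωt) = x/A = 10.36/16.5 = 0.6279
ωt = arccos(0.6279) = 0.892 rad
t = 0.892/4.99 = 0.1788 s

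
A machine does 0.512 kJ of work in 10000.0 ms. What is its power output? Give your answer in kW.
P = W/t = 512 J / 10 s = 51.2 W = 0.0512 kW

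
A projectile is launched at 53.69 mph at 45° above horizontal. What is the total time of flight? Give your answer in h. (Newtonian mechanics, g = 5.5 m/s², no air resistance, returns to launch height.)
T = 2v₀sin(θ)/g (with unit conversion) = 0.001714 h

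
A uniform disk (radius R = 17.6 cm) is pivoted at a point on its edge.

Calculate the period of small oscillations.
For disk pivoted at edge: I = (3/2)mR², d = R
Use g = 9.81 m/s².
I/m = (3/2)R² = 0.04646 m²; d = R = 0.176 m
T = 2π√((3/2)R²/(gR)) = 2π√(3R/(2g)) = 1.031 s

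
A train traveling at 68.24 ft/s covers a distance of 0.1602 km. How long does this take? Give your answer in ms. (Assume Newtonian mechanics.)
t = d/v (with unit conversion) = 7702.0 ms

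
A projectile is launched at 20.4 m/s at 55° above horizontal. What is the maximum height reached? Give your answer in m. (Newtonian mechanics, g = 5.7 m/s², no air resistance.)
H = v₀²sin²(θ)/(2g) = 24.5 m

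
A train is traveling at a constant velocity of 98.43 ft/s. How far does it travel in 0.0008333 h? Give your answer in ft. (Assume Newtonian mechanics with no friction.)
d = vt (with unit conversion) = 295.3 ft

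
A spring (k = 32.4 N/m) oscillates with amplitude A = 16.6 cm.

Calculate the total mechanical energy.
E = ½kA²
E = ½kA² = ½×32.4×(0.166)² = 0.4464 J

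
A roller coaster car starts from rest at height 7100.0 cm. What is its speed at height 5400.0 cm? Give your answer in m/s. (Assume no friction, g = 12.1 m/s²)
mgh₁ = ½mv₂² + mgh₂ → v₂ = √(2g(h₁−h₂)) = √(2×12.1×(71−54)) = 20.28 m/s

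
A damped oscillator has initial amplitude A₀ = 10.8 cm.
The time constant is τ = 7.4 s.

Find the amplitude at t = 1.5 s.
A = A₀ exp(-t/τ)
A = A₀ exp(−t/τ) = 10.8×exp(−1.5/7.4) = 8.818 cm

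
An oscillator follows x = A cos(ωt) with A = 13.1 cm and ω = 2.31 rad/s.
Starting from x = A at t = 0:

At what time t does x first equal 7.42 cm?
cos(ωt) = x/A = 7.42/13.1 = 0.5664
ωt = arccos(0.5664) = 0.9687 rad
t = 0.9687/2.31 = 0.4193 s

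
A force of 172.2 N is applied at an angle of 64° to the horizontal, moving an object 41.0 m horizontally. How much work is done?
W = Fd cosθ = 172.2×41.0×cos(64°) = 3095.0 J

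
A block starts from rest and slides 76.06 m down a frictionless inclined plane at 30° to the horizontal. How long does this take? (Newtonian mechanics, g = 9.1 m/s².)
a = g sin(θ) = 9.1 × sin(30°) = 4.55 m/s²
t = √(2d/a) = √(2 × 76.06 / 4.55) = 5.78 s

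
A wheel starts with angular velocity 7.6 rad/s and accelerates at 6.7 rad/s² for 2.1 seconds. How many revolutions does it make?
θ = ω₀t + ½αt² = 7.6×2.1 + ½×6.7×2.1² = 30.73 rad
Revolutions = θ/(2π) = 30.73/(2π) = 4.89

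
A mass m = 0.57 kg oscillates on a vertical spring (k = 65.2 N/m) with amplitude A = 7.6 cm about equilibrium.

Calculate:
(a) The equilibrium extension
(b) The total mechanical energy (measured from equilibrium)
x_eq = mg/k = 0.57×9.81/65.2 = 0.08576 m = 8.576 cm
E = ½kA² = ½×65.2×(0.076)² = 0.1883 J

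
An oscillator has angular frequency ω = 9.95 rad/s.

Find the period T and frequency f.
T = 2π/ω = 2π/9.95 = 0.6315 s; f = ω/2π = 1.584 Hz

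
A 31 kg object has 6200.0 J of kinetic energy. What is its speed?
KE = ½mv² → v = √(2KE/m) = √(2×6200.0/31) = 20.0 m/s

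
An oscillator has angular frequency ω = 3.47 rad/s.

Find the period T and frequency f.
T = 2π/ω = 2π/3.47 = 1.811 s; f = ω/2π = 0.5523 Hz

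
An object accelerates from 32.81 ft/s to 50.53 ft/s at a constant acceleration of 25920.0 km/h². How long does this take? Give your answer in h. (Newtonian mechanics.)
t = (v - v₀)/a (with unit conversion) = 0.0007501 h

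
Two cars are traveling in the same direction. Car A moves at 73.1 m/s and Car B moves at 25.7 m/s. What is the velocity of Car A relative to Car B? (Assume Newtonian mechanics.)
v_rel = v_A - v_B = 73.1 - 25.7 = 47.4 m/s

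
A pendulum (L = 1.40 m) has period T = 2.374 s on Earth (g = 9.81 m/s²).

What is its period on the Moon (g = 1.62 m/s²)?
T = 2π√(L/g), so T_moon/T_earth = √(g_earth/g_moon)
T_moon = 2π√(1.4/1.62) = 5.841 s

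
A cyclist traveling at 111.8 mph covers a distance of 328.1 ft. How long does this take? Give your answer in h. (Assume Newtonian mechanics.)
t = d/v (with unit conversion) = 0.0005558 h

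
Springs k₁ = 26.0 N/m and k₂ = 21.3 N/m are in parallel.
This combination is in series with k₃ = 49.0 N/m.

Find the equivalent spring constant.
k₁₂ = k₁ + k₂ = 47.3 N/m (parallel)
1/k_eq = 1/k₁₂ + 1/k₃ → k_eq = 24.07 N/m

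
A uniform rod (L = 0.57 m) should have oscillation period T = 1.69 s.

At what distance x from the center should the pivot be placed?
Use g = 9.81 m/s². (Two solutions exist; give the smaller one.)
T = 2π√((L²/12 + x²)/(gx)). Let c = T²g/(4π²) = 0.7097.
x² − cx + L²/12 = 0 → x = (c − √(c² − L²/3))/2 = 0.04046 m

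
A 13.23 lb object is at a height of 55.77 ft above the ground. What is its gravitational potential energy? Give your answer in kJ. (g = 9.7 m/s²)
PE = mgh = 6.001 kg × 9.7 m/s² × 17 m = 989.5 J = 0.9895 kJ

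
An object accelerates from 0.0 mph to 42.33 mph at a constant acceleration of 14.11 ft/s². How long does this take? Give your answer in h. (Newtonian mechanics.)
t = (v - v₀)/a (with unit conversion) = 0.001222 h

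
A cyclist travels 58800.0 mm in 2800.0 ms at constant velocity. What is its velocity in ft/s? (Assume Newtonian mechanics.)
v = d/t (with unit conversion) = 68.9 ft/s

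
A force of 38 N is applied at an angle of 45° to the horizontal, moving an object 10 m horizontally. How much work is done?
W = Fd cosθ = 38×10×cos(45°) = 268.7 J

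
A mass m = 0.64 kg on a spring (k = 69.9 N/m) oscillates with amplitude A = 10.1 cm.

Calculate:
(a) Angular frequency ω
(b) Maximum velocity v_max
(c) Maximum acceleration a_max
ω = √(k/m) = √(69.9/0.64) = 10.45 rad/s
v_max = ωA = 10.45×0.101 = 1.056 m/s
a_max = ω²A = 10.45²×0.101 = 11.03 m/s²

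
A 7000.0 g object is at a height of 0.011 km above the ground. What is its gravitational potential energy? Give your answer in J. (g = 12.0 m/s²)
PE = mgh = 7 kg × 12.0 m/s² × 11 m = 924 J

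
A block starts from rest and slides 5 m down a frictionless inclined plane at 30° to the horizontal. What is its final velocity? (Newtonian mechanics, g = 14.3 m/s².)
a = g sin(θ) = 14.3 × sin(30°) = 7.15 m/s²
v = √(2ad) = √(2 × 7.15 × 5) = 8.46 m/s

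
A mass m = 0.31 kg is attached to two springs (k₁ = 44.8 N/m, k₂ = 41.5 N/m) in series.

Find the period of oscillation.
k_eq = k₁k₂/(k₁+k₂) = 21.54 N/m
T = 2π√(m/k_eq) = 2π√(0.31/21.54) = 0.7537 s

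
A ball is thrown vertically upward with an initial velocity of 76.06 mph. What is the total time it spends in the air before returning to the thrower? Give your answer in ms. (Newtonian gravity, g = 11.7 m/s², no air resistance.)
t_total = 2v₀/g (with unit conversion) = 5812.0 ms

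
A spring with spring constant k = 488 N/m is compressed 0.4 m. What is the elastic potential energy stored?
PE = ½kx² = ½×488×0.4² = 39.04 J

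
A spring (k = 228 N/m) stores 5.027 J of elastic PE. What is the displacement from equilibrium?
PE = ½kx² → x = √(2PE/k) = √(2×5.027/228) = 0.21 m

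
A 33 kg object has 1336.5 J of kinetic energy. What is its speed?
KE = ½mv² → v = √(2KE/m) = √(2×1336.5/33) = 9.0 m/s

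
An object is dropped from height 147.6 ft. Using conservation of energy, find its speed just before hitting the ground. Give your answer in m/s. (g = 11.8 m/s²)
mgh = ½mv² → v = √(2gh) = √(2×11.8×44.99) = 32.58 m/s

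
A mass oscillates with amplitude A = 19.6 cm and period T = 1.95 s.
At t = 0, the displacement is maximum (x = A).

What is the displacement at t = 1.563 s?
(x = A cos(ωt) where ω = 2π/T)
ω = 2π/T = 2π/1.95 = 3.222 rad/s
x = A cos(ωt) = 19.6×cos(3.222×1.563) = 6.237 cm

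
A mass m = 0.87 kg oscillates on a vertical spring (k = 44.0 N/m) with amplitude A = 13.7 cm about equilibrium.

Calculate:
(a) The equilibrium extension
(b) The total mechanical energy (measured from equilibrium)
x_eq = mg/k = 0.87×9.81/44.0 = 0.194 m = 19.4 cm
E = ½kA² = ½×44.0×(0.137)² = 0.4129 J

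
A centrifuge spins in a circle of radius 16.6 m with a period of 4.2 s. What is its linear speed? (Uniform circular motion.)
v = 2πr/T = 2π×16.6/4.2 = 24.83 m/s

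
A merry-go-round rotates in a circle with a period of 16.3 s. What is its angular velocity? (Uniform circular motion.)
ω = 2π/T = 2π/16.3 = 0.3855 rad/s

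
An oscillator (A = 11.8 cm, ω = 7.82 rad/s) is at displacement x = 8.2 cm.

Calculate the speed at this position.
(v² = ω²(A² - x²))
v = ω√(A² − x²) = 7.82×√(0.118² − 0.082²) = 0.6635 m/s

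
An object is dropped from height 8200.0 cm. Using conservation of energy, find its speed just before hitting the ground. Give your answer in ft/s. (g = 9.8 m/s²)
mgh = ½mv² → v = √(2gh) = √(2×9.8×82) = 40.09 m/s = 131.5 ft/s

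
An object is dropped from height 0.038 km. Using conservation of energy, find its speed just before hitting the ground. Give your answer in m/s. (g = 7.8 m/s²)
mgh = ½mv² → v = √(2gh) = √(2×7.8×38) = 24.35 m/s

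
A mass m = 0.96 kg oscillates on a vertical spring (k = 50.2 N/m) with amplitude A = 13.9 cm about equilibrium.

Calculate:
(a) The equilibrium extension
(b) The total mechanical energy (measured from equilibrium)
x_eq = mg/k = 0.96×9.81/50.2 = 0.1876 m = 18.76 cm
E = ½kA² = ½×50.2×(0.139)² = 0.485 J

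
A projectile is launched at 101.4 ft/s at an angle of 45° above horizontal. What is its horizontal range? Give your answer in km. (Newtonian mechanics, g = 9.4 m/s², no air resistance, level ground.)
R = v₀² sin(2θ) / g (with unit conversion) = 0.1016 km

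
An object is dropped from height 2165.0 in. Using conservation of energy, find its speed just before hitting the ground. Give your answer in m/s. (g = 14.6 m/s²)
mgh = ½mv² → v = √(2gh) = √(2×14.6×54.99) = 40.07 m/s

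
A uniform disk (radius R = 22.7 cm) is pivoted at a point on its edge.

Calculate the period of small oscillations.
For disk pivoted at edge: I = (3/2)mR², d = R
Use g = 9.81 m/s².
I/m = (3/2)R² = 0.07729 m²; d = R = 0.227 m
T = 2π√((3/2)R²/(gR)) = 2π√(3R/(2g)) = 1.171 s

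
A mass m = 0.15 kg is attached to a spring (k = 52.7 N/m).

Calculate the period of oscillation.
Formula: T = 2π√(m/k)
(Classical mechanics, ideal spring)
T = 2π√(m/k) = 2π√(0.15/52.7) = 0.3352 s; f = 1/T = 2.983 Hz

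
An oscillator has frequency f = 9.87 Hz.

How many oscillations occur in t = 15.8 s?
n = f×t = 9.87×15.8 = 155.9 oscillations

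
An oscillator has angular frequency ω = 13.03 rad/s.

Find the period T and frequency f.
T = 2π/ω = 2π/13.03 = 0.4822 s; f = ω/2π = 2.074 Hz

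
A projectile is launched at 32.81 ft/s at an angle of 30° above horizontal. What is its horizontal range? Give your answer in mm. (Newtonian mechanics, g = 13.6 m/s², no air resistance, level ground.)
R = v₀² sin(2θ) / g (with unit conversion) = 6368.0 mm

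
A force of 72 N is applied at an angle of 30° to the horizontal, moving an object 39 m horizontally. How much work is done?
W = Fd cosθ = 72×39×cos(30°) = 2431.8 J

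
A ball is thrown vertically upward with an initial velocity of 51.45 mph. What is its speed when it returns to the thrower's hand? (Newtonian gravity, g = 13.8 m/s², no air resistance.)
By conservation of energy, the ball returns at the same speed = 51.45 mph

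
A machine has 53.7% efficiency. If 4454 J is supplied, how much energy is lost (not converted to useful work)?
W_out = η × W_in = 0.537×4454 = 2391.8 J
W_lost = W_in − W_out = 4454 − 2391.8 = 2062.2 J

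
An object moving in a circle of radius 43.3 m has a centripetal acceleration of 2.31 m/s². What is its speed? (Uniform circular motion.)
v = √(a_c × r) = √(2.31 × 43.3) = 10.0 m/s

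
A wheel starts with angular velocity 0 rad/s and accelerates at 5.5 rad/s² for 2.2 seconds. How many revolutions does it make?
θ = ω₀t + ½αt² = 0×2.2 + ½×5.5×2.2² = 13.31 rad
Revolutions = θ/(2π) = 13.31/(2π) = 2.12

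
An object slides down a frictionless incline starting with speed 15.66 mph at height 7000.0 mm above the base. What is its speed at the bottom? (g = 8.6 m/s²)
½mv₀² + mgh = ½mv² → v = √(v₀² + 2gh) = √(7.001² + 2×8.6×7) = 13.02 m/s = 29.12 mph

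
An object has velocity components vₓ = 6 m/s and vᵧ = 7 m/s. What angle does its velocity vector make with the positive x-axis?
θ = arctan(vᵧ/vₓ) = arctan(7/6) = 49.4°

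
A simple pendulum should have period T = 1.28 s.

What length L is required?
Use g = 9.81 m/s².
T = 2π√(L/g) → L = g(T/2π)² = 9.81×(1.28/2π)² = 0.4071 m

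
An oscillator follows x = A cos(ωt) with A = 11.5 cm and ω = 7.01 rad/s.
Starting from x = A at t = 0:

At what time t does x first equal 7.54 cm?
cos(ωt) = x/A = 7.54/11.5 = 0.6557
ωt = arccos(0.6557) = 0.8558 rad
t = 0.8558/7.01 = 0.1221 s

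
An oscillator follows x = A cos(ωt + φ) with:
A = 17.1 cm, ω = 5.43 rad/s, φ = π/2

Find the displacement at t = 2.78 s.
x = A cos(ωt + φ) = 17.1×cos(5.43×2.78 + π/2) = -9.832 cm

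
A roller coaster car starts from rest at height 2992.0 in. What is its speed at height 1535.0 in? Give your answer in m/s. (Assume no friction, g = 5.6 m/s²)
mgh₁ = ½mv₂² + mgh₂ → v₂ = √(2g(h₁−h₂)) = √(2×5.6×(76−38.99)) = 20.36 m/s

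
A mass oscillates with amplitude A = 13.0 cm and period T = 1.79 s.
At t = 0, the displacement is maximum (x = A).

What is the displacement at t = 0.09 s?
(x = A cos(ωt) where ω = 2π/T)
ω = 2π/T = 2π/1.79 = 3.51 rad/s
x = A cos(ωt) = 13.0×cos(3.51×0.09) = 12.36 cm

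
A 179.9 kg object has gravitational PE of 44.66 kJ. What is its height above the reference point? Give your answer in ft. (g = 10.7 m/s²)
PE = mgh → h = PE/(mg) = 4.466e+04 J / (179.9 kg × 10.7 m/s²) = 23.2 m = 76.12 ft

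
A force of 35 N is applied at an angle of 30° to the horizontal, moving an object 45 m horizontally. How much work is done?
W = Fd cosθ = 35×45×cos(30°) = 1364.0 J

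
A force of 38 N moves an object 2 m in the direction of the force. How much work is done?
W = Fd = 38×2 = 76.0 J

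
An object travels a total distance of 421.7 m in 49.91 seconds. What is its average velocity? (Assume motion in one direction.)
v_avg = Δd / Δt = 421.7 / 49.91 = 8.45 m/s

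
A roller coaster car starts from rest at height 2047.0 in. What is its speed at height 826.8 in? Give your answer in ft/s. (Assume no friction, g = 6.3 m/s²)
mgh₁ = ½mv₂² + mgh₂ → v₂ = √(2g(h₁−h₂)) = √(2×6.3×(51.99−21)) = 19.76 m/s = 64.83 ft/s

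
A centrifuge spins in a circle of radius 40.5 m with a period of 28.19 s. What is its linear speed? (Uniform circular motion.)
v = 2πr/T = 2π×40.5/28.19 = 9.03 m/s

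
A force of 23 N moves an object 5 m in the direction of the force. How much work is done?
W = Fd = 23×5 = 115.0 J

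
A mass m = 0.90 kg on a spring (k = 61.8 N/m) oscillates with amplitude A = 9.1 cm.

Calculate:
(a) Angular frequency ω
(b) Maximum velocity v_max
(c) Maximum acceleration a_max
ω = √(k/m) = √(61.8/0.9) = 8.287 rad/s
v_max = ωA = 8.287×0.091 = 0.7541 m/s
a_max = ω²A = 8.287²×0.091 = 6.249 m/s²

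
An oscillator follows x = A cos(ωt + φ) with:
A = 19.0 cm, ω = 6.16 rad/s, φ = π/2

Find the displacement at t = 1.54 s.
x = A cos(ωt + φ) = 19.0×cos(6.16×1.54 + π/2) = 1.17 cm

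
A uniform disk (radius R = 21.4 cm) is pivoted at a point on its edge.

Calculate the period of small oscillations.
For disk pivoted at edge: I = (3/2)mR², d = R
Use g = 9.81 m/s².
I/m = (3/2)R² = 0.06869 m²; d = R = 0.214 m
T = 2π√((3/2)R²/(gR)) = 2π√(3R/(2g)) = 1.137 s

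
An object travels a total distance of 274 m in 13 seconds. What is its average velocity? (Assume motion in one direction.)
v_avg = Δd / Δt = 274 / 13 = 21.08 m/s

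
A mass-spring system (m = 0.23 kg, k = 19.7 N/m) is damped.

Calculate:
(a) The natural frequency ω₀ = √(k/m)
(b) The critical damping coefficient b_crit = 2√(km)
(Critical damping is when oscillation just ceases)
ω₀ = √(k/m) = √(19.7/0.23) = 9.255 rad/s
b_crit = 2√(km) = 2√(19.7×0.23) = 4.257 kg/s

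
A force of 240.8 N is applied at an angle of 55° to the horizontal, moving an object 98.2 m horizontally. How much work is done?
W = Fd cosθ = 240.8×98.2×cos(55°) = 13563.0 J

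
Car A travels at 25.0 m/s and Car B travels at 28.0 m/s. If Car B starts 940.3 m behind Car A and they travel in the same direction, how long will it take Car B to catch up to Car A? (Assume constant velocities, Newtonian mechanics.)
Relative speed: v_rel = 28.0 - 25.0 = 3 m/s
Time to catch: t = d₀/v_rel = 940.3/3 = 313.43 s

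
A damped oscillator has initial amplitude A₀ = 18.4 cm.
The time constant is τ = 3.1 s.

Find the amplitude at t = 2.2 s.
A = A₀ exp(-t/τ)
A = A₀ exp(−t/τ) = 18.4×exp(−2.2/3.1) = 9.049 cm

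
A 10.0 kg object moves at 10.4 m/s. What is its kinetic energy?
KE = ½mv² = ½×10.0×10.4² = 540.8 J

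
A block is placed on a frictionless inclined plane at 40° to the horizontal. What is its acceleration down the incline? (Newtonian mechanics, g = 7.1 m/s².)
a = g sin(θ) = 7.1 × sin(40°) = 7.1 × 0.6428 = 4.56 m/s²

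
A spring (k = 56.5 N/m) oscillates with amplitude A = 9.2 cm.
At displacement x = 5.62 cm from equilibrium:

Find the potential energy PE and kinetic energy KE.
E_total = ½kA² = ½×56.5×(0.092)² = 0.2391 J
PE = ½kx² = ½×56.5×(0.0562)² = 0.08923 J
KE = E_total − PE = 0.1499 J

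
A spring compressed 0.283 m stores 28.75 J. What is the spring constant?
PE = ½kx² → k = 2PE/x² = 2×28.75/0.283² = 718.0 N/m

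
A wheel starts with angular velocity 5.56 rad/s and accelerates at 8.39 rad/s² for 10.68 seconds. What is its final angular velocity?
ω = ω₀ + αt = 5.56 + 8.39 × 10.68 = 95.17 rad/s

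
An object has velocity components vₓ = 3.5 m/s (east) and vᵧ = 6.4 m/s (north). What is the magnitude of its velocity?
|v| = √(vₓ² + vᵧ²) = √(3.5² + 6.4²) = √(53.21) = 7.29 m/s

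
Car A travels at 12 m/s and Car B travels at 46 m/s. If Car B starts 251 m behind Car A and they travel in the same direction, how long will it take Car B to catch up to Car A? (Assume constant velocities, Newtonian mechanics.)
Relative speed: v_rel = 46 - 12 = 34 m/s
Time to catch: t = d₀/v_rel = 251/34 = 7.38 s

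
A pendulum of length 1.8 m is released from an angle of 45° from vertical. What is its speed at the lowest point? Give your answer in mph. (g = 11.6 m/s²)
h = L(1 − cosθ) = 1.8×(1 − cos45°) = 0.5272 m
v = √(2gh) = √(2×11.6×0.5272) = 3.497 m/s = 7.823 mph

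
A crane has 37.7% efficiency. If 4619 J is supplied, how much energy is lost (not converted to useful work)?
W_out = η × W_in = 0.377×4619 = 1741.4 J
W_lost = W_in − W_out = 4619 − 1741.4 = 2877.6 J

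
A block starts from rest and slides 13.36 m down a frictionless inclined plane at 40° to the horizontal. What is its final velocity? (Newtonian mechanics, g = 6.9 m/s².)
a = g sin(θ) = 6.9 × sin(40°) = 4.44 m/s²
v = √(2ad) = √(2 × 4.44 × 13.36) = 10.89 m/s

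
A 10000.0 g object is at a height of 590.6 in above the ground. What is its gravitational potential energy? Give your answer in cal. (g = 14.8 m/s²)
PE = mgh = 10 kg × 14.8 m/s² × 15 m = 2220 J = 530.6 cal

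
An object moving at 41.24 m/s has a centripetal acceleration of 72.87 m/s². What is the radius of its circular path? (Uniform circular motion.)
r = v²/a_c = 41.24²/72.87 = 23.34 m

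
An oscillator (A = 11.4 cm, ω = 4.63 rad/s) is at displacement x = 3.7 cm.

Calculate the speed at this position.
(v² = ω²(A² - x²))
v = ω√(A² − x²) = 4.63×√(0.114² − 0.037²) = 0.4992 m/s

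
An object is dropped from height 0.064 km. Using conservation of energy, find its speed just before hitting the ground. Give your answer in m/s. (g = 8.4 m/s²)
mgh = ½mv² → v = √(2gh) = √(2×8.4×64) = 32.79 m/s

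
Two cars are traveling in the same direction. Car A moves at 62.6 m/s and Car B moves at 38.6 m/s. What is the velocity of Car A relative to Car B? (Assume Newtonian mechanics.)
v_rel = v_A - v_B = 62.6 - 38.6 = 24.0 m/s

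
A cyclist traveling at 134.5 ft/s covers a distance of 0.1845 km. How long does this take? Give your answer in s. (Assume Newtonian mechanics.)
t = d/v (with unit conversion) = 4.5 s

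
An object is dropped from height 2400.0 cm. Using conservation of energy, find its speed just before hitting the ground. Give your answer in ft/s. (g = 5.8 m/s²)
mgh = ½mv² → v = √(2gh) = √(2×5.8×24) = 16.69 m/s = 54.74 ft/s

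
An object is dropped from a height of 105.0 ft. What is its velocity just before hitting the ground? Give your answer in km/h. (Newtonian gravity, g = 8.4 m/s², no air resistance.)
v = √(2gh) (with unit conversion) = 83.48 km/h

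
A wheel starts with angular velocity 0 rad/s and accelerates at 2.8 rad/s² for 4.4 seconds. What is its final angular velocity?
ω = ω₀ + αt = 0 + 2.8 × 4.4 = 12.32 rad/s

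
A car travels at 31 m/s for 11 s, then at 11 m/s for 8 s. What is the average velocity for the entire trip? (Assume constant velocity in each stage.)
d₁ = v₁t₁ = 31 × 11 = 341 m
d₂ = v₂t₂ = 11 × 8 = 88 m
d_total = 429 m, t_total = 19 s
v_avg = d_total/t_total = 429/19 = 22.58 m/s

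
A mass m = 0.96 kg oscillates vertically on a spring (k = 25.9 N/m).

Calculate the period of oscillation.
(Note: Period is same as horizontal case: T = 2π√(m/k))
T = 2π√(m/k) = 2π√(0.96/25.9) = 1.21 s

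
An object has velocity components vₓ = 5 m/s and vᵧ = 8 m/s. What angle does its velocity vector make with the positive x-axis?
θ = arctan(vᵧ/vₓ) = arctan(8/5) = 57.99°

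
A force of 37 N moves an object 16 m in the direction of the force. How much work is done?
W = Fd = 37×16 = 592.0 J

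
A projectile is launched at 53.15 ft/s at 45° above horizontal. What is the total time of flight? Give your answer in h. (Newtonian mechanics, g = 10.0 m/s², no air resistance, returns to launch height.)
T = 2v₀sin(θ)/g (with unit conversion) = 0.0006364 h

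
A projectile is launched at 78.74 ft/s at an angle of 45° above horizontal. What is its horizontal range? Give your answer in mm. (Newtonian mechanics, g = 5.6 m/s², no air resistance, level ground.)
R = v₀² sin(2θ) / g (with unit conversion) = 102900.0 mm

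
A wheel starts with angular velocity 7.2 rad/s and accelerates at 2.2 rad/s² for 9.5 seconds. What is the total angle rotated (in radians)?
θ = ω₀t + ½αt² = 7.2×9.5 + ½×2.2×9.5² = 167.68 rad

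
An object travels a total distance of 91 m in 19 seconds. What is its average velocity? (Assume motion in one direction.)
v_avg = Δd / Δt = 91 / 19 = 4.79 m/s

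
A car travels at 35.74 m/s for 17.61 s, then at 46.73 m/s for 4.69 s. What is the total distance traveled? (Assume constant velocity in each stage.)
d₁ = v₁t₁ = 35.74 × 17.61 = 629.381 m
d₂ = v₂t₂ = 46.73 × 4.69 = 219.164 m
d_total = 629.381 + 219.164 = 848.55 m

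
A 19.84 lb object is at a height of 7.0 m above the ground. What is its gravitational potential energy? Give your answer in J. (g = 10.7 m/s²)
PE = mgh = 8.999 kg × 10.7 m/s² × 7 m = 674 J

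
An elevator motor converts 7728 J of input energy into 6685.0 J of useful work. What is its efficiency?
η = W_out/W_in = 6685.0/7728 = 0.865 = 86.5%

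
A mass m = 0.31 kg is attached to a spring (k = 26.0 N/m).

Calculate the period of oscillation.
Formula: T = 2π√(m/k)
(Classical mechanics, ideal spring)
T = 2π√(m/k) = 2π√(0.31/26.0) = 0.6861 s; f = 1/T = 1.458 Hz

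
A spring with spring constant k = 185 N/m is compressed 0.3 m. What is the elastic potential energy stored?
PE = ½kx² = ½×185×0.3² = 8.325 J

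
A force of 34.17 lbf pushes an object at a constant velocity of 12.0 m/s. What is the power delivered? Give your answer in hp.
P = Fv = 152 N × 12 m/s = 1824 W = 2.446 hp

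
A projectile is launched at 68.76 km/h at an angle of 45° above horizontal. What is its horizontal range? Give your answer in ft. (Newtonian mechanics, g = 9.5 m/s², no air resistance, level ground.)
R = v₀² sin(2θ) / g (with unit conversion) = 126.0 ft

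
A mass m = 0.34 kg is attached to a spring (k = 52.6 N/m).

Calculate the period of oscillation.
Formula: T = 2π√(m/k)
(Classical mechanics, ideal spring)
T = 2π√(m/k) = 2π√(0.34/52.6) = 0.5052 s; f = 1/T = 1.98 Hz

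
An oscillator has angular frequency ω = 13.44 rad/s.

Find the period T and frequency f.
T = 2π/ω = 2π/13.44 = 0.4675 s; f = ω/2π = 2.139 Hz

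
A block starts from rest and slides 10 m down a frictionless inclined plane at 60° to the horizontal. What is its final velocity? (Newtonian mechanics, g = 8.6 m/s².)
a = g sin(θ) = 8.6 × sin(60°) = 7.45 m/s²
v = √(2ad) = √(2 × 7.45 × 10) = 12.2 m/s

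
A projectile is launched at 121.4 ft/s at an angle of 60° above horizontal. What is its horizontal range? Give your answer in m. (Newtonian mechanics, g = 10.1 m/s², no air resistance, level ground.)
R = v₀² sin(2θ) / g (with unit conversion) = 117.4 m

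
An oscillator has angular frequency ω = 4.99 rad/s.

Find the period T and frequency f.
T = 2π/ω = 2π/4.99 = 1.259 s; f = ω/2π = 0.7942 Hz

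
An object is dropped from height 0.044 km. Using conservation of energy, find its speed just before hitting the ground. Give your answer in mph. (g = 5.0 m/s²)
mgh = ½mv² → v = √(2gh) = √(2×5.0×44) = 20.98 m/s = 46.92 mph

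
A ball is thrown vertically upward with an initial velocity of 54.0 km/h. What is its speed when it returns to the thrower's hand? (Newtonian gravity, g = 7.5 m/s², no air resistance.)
By conservation of energy, the ball returns at the same speed = 54.0 km/h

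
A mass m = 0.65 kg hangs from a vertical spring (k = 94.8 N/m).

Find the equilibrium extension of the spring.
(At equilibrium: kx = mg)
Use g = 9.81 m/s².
x_eq = mg/k = 0.65×9.81/94.8 = 0.06726 m = 6.726 cm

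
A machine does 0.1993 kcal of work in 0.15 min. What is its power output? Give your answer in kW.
P = W/t = 833.9 J / 9 s = 92.65 W = 0.09265 kW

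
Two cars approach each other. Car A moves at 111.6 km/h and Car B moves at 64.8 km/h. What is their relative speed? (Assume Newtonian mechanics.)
v_rel = v_A + v_B = 111.6 + 64.8 = 176.4 km/h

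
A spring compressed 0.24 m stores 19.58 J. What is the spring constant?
PE = ½kx² → k = 2PE/x² = 2×19.58/0.24² = 679.9 N/m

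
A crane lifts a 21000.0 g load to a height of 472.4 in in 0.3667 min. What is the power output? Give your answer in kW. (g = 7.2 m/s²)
W = mgh = 21×7.2×12 = 1814 J
P = W/t = 1814/22 = 82.46 W = 0.08246 kW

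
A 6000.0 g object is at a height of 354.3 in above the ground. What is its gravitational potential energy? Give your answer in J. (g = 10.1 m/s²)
PE = mgh = 6 kg × 10.1 m/s² × 8.999 m = 545.4 J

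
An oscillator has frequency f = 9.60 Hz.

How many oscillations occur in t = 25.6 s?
n = f×t = 9.6×25.6 = 245.8 oscillations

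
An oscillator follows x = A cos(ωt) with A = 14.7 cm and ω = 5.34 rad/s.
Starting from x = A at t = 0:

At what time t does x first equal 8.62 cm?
cos(ωt) = x/A = 8.62/14.7 = 0.5864
ωt = arccos(0.5864) = 0.9442 rad
t = 0.9442/5.34 = 0.1768 s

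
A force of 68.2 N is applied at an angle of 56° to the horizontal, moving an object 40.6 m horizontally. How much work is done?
W = Fd cosθ = 68.2×40.6×cos(56°) = 1548.4 J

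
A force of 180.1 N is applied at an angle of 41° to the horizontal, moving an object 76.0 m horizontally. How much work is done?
W = Fd cosθ = 180.1×76.0×cos(41°) = 10330.0 J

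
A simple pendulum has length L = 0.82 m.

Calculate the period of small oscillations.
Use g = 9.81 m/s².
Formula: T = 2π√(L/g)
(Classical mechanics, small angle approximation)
T = 2π√(L/g) = 2π√(0.82/9.81) = 1.817 s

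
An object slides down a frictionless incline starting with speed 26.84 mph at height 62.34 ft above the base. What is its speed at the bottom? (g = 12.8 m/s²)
½mv₀² + mgh = ½mv² → v = √(v₀² + 2gh) = √(12² + 2×12.8×19) = 25.11 m/s = 56.16 mph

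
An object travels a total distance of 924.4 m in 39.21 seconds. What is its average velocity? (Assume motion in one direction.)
v_avg = Δd / Δt = 924.4 / 39.21 = 23.58 m/s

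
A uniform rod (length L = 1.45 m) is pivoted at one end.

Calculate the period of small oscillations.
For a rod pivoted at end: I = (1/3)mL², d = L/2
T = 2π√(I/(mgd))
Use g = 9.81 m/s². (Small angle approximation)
I/m = (1/3)L² = 0.7008 m²; d = L/2 = 0.725 m
T = 2π√(I/(mgd)) = 2π√(0.7008/(9.81×0.725)) = 1.972 s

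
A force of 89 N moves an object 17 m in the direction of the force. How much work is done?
W = Fd = 89×17 = 1513.0 J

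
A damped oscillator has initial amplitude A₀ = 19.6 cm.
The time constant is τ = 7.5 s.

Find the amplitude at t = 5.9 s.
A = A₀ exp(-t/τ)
A = A₀ exp(−t/τ) = 19.6×exp(−5.9/7.5) = 8.925 cm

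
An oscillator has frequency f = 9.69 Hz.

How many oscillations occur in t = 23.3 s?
n = f×t = 9.69×23.3 = 225.8 oscillations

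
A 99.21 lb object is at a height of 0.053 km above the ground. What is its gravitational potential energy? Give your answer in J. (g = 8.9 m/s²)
PE = mgh = 45 kg × 8.9 m/s² × 53 m = 2.123e+04 J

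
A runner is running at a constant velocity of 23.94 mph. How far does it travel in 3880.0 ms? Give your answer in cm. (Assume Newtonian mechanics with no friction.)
d = vt (with unit conversion) = 4152.0 cm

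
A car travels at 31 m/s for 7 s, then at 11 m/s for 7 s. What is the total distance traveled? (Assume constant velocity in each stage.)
d₁ = v₁t₁ = 31 × 7 = 217 m
d₂ = v₂t₂ = 11 × 7 = 77 m
d_total = 217 + 77 = 294 m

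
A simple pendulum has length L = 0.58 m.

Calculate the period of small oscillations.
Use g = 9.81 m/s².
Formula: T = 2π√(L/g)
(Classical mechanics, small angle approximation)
T = 2π√(L/g) = 2π√(0.58/9.81) = 1.528 s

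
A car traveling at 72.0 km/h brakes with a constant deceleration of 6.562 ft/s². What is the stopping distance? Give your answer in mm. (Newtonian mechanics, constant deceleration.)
d = v₀² / (2a) (with unit conversion) = 100000.0 mm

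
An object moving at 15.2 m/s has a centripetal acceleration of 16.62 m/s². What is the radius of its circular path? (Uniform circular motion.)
r = v²/a_c = 15.2²/16.62 = 13.9 m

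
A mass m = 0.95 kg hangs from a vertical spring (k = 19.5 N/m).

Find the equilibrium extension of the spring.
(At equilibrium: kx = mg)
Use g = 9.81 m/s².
x_eq = mg/k = 0.95×9.81/19.5 = 0.4779 m = 47.79 cm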